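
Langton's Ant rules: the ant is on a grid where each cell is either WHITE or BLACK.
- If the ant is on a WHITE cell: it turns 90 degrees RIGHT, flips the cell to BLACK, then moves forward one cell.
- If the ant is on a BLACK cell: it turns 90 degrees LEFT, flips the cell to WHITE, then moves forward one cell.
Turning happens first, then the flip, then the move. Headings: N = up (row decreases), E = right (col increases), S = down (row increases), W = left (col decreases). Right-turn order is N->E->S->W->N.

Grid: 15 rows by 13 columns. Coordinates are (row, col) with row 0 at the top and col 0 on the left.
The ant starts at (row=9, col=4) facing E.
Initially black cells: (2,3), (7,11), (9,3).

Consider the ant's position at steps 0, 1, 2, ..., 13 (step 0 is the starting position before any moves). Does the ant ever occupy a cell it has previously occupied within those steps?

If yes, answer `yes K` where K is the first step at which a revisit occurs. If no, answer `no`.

Step 1: on WHITE (9,4): turn R to S, flip to black, move to (10,4). |black|=4 — new cell
Step 2: on WHITE (10,4): turn R to W, flip to black, move to (10,3). |black|=5 — new cell
Step 3: on WHITE (10,3): turn R to N, flip to black, move to (9,3). |black|=6 — new cell
Step 4: on BLACK (9,3): turn L to W, flip to white, move to (9,2). |black|=5 — new cell
Step 5: on WHITE (9,2): turn R to N, flip to black, move to (8,2). |black|=6 — new cell
Step 6: on WHITE (8,2): turn R to E, flip to black, move to (8,3). |black|=7 — new cell
Step 7: on WHITE (8,3): turn R to S, flip to black, move to (9,3). |black|=8 — REVISIT

Answer: yes 7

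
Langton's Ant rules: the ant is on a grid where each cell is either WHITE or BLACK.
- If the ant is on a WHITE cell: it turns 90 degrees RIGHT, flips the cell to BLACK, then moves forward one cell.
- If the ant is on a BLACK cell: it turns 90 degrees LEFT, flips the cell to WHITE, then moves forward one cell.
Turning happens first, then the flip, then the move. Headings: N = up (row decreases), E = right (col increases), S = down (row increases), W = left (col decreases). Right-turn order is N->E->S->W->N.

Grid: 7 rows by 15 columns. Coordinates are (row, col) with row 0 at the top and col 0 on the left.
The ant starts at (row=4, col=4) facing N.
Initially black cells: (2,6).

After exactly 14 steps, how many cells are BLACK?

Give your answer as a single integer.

Answer: 11

Derivation:
Step 1: on WHITE (4,4): turn R to E, flip to black, move to (4,5). |black|=2
Step 2: on WHITE (4,5): turn R to S, flip to black, move to (5,5). |black|=3
Step 3: on WHITE (5,5): turn R to W, flip to black, move to (5,4). |black|=4
Step 4: on WHITE (5,4): turn R to N, flip to black, move to (4,4). |black|=5
Step 5: on BLACK (4,4): turn L to W, flip to white, move to (4,3). |black|=4
Step 6: on WHITE (4,3): turn R to N, flip to black, move to (3,3). |black|=5
Step 7: on WHITE (3,3): turn R to E, flip to black, move to (3,4). |black|=6
Step 8: on WHITE (3,4): turn R to S, flip to black, move to (4,4). |black|=7
Step 9: on WHITE (4,4): turn R to W, flip to black, move to (4,3). |black|=8
Step 10: on BLACK (4,3): turn L to S, flip to white, move to (5,3). |black|=7
Step 11: on WHITE (5,3): turn R to W, flip to black, move to (5,2). |black|=8
Step 12: on WHITE (5,2): turn R to N, flip to black, move to (4,2). |black|=9
Step 13: on WHITE (4,2): turn R to E, flip to black, move to (4,3). |black|=10
Step 14: on WHITE (4,3): turn R to S, flip to black, move to (5,3). |black|=11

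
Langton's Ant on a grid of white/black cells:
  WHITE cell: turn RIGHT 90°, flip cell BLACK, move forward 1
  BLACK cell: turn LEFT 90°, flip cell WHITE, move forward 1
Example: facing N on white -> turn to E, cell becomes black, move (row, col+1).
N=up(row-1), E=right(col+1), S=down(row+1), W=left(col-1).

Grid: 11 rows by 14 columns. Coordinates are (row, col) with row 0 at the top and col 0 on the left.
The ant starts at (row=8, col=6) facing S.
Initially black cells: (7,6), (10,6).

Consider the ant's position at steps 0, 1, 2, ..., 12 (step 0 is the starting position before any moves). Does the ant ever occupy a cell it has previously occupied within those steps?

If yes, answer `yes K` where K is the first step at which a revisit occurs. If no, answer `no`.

Step 1: on WHITE (8,6): turn R to W, flip to black, move to (8,5). |black|=3 — new cell
Step 2: on WHITE (8,5): turn R to N, flip to black, move to (7,5). |black|=4 — new cell
Step 3: on WHITE (7,5): turn R to E, flip to black, move to (7,6). |black|=5 — new cell
Step 4: on BLACK (7,6): turn L to N, flip to white, move to (6,6). |black|=4 — new cell
Step 5: on WHITE (6,6): turn R to E, flip to black, move to (6,7). |black|=5 — new cell
Step 6: on WHITE (6,7): turn R to S, flip to black, move to (7,7). |black|=6 — new cell
Step 7: on WHITE (7,7): turn R to W, flip to black, move to (7,6). |black|=7 — REVISIT

Answer: yes 7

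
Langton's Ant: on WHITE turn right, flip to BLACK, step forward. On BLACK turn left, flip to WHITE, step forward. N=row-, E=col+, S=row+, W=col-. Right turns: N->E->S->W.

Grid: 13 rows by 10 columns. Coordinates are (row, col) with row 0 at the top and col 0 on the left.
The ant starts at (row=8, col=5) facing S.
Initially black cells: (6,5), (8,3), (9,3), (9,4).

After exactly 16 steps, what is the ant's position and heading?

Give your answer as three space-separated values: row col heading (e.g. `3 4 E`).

Step 1: on WHITE (8,5): turn R to W, flip to black, move to (8,4). |black|=5
Step 2: on WHITE (8,4): turn R to N, flip to black, move to (7,4). |black|=6
Step 3: on WHITE (7,4): turn R to E, flip to black, move to (7,5). |black|=7
Step 4: on WHITE (7,5): turn R to S, flip to black, move to (8,5). |black|=8
Step 5: on BLACK (8,5): turn L to E, flip to white, move to (8,6). |black|=7
Step 6: on WHITE (8,6): turn R to S, flip to black, move to (9,6). |black|=8
Step 7: on WHITE (9,6): turn R to W, flip to black, move to (9,5). |black|=9
Step 8: on WHITE (9,5): turn R to N, flip to black, move to (8,5). |black|=10
Step 9: on WHITE (8,5): turn R to E, flip to black, move to (8,6). |black|=11
Step 10: on BLACK (8,6): turn L to N, flip to white, move to (7,6). |black|=10
Step 11: on WHITE (7,6): turn R to E, flip to black, move to (7,7). |black|=11
Step 12: on WHITE (7,7): turn R to S, flip to black, move to (8,7). |black|=12
Step 13: on WHITE (8,7): turn R to W, flip to black, move to (8,6). |black|=13
Step 14: on WHITE (8,6): turn R to N, flip to black, move to (7,6). |black|=14
Step 15: on BLACK (7,6): turn L to W, flip to white, move to (7,5). |black|=13
Step 16: on BLACK (7,5): turn L to S, flip to white, move to (8,5). |black|=12

Answer: 8 5 S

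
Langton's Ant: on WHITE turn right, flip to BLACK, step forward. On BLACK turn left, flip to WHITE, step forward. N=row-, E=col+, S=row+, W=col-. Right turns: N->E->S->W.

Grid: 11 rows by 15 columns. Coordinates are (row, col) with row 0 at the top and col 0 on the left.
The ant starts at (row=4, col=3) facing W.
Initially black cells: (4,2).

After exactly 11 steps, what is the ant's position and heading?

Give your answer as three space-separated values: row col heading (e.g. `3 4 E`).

Answer: 4 2 S

Derivation:
Step 1: on WHITE (4,3): turn R to N, flip to black, move to (3,3). |black|=2
Step 2: on WHITE (3,3): turn R to E, flip to black, move to (3,4). |black|=3
Step 3: on WHITE (3,4): turn R to S, flip to black, move to (4,4). |black|=4
Step 4: on WHITE (4,4): turn R to W, flip to black, move to (4,3). |black|=5
Step 5: on BLACK (4,3): turn L to S, flip to white, move to (5,3). |black|=4
Step 6: on WHITE (5,3): turn R to W, flip to black, move to (5,2). |black|=5
Step 7: on WHITE (5,2): turn R to N, flip to black, move to (4,2). |black|=6
Step 8: on BLACK (4,2): turn L to W, flip to white, move to (4,1). |black|=5
Step 9: on WHITE (4,1): turn R to N, flip to black, move to (3,1). |black|=6
Step 10: on WHITE (3,1): turn R to E, flip to black, move to (3,2). |black|=7
Step 11: on WHITE (3,2): turn R to S, flip to black, move to (4,2). |black|=8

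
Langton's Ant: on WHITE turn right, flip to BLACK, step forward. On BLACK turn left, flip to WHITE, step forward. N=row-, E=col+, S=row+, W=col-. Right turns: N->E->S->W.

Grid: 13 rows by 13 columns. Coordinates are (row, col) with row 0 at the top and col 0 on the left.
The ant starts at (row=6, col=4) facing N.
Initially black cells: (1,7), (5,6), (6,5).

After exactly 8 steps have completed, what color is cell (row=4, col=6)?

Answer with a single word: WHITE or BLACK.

Answer: BLACK

Derivation:
Step 1: on WHITE (6,4): turn R to E, flip to black, move to (6,5). |black|=4
Step 2: on BLACK (6,5): turn L to N, flip to white, move to (5,5). |black|=3
Step 3: on WHITE (5,5): turn R to E, flip to black, move to (5,6). |black|=4
Step 4: on BLACK (5,6): turn L to N, flip to white, move to (4,6). |black|=3
Step 5: on WHITE (4,6): turn R to E, flip to black, move to (4,7). |black|=4
Step 6: on WHITE (4,7): turn R to S, flip to black, move to (5,7). |black|=5
Step 7: on WHITE (5,7): turn R to W, flip to black, move to (5,6). |black|=6
Step 8: on WHITE (5,6): turn R to N, flip to black, move to (4,6). |black|=7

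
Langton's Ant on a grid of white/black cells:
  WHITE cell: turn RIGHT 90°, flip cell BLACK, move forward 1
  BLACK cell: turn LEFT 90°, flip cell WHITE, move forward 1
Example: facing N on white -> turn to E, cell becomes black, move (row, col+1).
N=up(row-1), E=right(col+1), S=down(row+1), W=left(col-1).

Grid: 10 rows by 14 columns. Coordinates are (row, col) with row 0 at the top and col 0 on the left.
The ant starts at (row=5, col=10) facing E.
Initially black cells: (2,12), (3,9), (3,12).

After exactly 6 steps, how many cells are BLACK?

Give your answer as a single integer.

Step 1: on WHITE (5,10): turn R to S, flip to black, move to (6,10). |black|=4
Step 2: on WHITE (6,10): turn R to W, flip to black, move to (6,9). |black|=5
Step 3: on WHITE (6,9): turn R to N, flip to black, move to (5,9). |black|=6
Step 4: on WHITE (5,9): turn R to E, flip to black, move to (5,10). |black|=7
Step 5: on BLACK (5,10): turn L to N, flip to white, move to (4,10). |black|=6
Step 6: on WHITE (4,10): turn R to E, flip to black, move to (4,11). |black|=7

Answer: 7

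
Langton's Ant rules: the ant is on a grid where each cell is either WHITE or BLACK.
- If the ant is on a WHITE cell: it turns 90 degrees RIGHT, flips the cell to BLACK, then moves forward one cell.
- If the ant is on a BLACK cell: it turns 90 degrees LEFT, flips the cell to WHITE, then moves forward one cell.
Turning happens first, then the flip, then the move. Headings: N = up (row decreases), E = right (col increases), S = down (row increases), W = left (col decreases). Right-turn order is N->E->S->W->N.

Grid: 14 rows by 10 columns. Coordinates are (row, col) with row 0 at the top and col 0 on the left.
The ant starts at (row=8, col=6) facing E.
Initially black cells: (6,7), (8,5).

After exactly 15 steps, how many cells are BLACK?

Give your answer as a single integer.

Answer: 9

Derivation:
Step 1: on WHITE (8,6): turn R to S, flip to black, move to (9,6). |black|=3
Step 2: on WHITE (9,6): turn R to W, flip to black, move to (9,5). |black|=4
Step 3: on WHITE (9,5): turn R to N, flip to black, move to (8,5). |black|=5
Step 4: on BLACK (8,5): turn L to W, flip to white, move to (8,4). |black|=4
Step 5: on WHITE (8,4): turn R to N, flip to black, move to (7,4). |black|=5
Step 6: on WHITE (7,4): turn R to E, flip to black, move to (7,5). |black|=6
Step 7: on WHITE (7,5): turn R to S, flip to black, move to (8,5). |black|=7
Step 8: on WHITE (8,5): turn R to W, flip to black, move to (8,4). |black|=8
Step 9: on BLACK (8,4): turn L to S, flip to white, move to (9,4). |black|=7
Step 10: on WHITE (9,4): turn R to W, flip to black, move to (9,3). |black|=8
Step 11: on WHITE (9,3): turn R to N, flip to black, move to (8,3). |black|=9
Step 12: on WHITE (8,3): turn R to E, flip to black, move to (8,4). |black|=10
Step 13: on WHITE (8,4): turn R to S, flip to black, move to (9,4). |black|=11
Step 14: on BLACK (9,4): turn L to E, flip to white, move to (9,5). |black|=10
Step 15: on BLACK (9,5): turn L to N, flip to white, move to (8,5). |black|=9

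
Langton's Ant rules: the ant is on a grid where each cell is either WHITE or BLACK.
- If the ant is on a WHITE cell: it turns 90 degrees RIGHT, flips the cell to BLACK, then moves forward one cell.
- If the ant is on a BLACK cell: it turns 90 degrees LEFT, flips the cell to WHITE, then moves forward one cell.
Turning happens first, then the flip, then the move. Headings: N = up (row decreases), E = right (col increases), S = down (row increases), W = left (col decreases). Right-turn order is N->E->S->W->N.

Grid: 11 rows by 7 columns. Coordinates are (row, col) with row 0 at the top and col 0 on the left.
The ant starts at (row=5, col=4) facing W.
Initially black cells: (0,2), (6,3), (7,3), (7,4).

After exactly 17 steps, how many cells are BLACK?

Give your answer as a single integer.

Step 1: on WHITE (5,4): turn R to N, flip to black, move to (4,4). |black|=5
Step 2: on WHITE (4,4): turn R to E, flip to black, move to (4,5). |black|=6
Step 3: on WHITE (4,5): turn R to S, flip to black, move to (5,5). |black|=7
Step 4: on WHITE (5,5): turn R to W, flip to black, move to (5,4). |black|=8
Step 5: on BLACK (5,4): turn L to S, flip to white, move to (6,4). |black|=7
Step 6: on WHITE (6,4): turn R to W, flip to black, move to (6,3). |black|=8
Step 7: on BLACK (6,3): turn L to S, flip to white, move to (7,3). |black|=7
Step 8: on BLACK (7,3): turn L to E, flip to white, move to (7,4). |black|=6
Step 9: on BLACK (7,4): turn L to N, flip to white, move to (6,4). |black|=5
Step 10: on BLACK (6,4): turn L to W, flip to white, move to (6,3). |black|=4
Step 11: on WHITE (6,3): turn R to N, flip to black, move to (5,3). |black|=5
Step 12: on WHITE (5,3): turn R to E, flip to black, move to (5,4). |black|=6
Step 13: on WHITE (5,4): turn R to S, flip to black, move to (6,4). |black|=7
Step 14: on WHITE (6,4): turn R to W, flip to black, move to (6,3). |black|=8
Step 15: on BLACK (6,3): turn L to S, flip to white, move to (7,3). |black|=7
Step 16: on WHITE (7,3): turn R to W, flip to black, move to (7,2). |black|=8
Step 17: on WHITE (7,2): turn R to N, flip to black, move to (6,2). |black|=9

Answer: 9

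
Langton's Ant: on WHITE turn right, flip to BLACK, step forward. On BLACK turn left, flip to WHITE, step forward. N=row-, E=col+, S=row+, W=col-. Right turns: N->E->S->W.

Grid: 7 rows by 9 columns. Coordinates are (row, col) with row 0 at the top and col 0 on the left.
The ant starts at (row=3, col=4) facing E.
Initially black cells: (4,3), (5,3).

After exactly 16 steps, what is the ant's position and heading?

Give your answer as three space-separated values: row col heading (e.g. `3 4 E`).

Answer: 3 4 W

Derivation:
Step 1: on WHITE (3,4): turn R to S, flip to black, move to (4,4). |black|=3
Step 2: on WHITE (4,4): turn R to W, flip to black, move to (4,3). |black|=4
Step 3: on BLACK (4,3): turn L to S, flip to white, move to (5,3). |black|=3
Step 4: on BLACK (5,3): turn L to E, flip to white, move to (5,4). |black|=2
Step 5: on WHITE (5,4): turn R to S, flip to black, move to (6,4). |black|=3
Step 6: on WHITE (6,4): turn R to W, flip to black, move to (6,3). |black|=4
Step 7: on WHITE (6,3): turn R to N, flip to black, move to (5,3). |black|=5
Step 8: on WHITE (5,3): turn R to E, flip to black, move to (5,4). |black|=6
Step 9: on BLACK (5,4): turn L to N, flip to white, move to (4,4). |black|=5
Step 10: on BLACK (4,4): turn L to W, flip to white, move to (4,3). |black|=4
Step 11: on WHITE (4,3): turn R to N, flip to black, move to (3,3). |black|=5
Step 12: on WHITE (3,3): turn R to E, flip to black, move to (3,4). |black|=6
Step 13: on BLACK (3,4): turn L to N, flip to white, move to (2,4). |black|=5
Step 14: on WHITE (2,4): turn R to E, flip to black, move to (2,5). |black|=6
Step 15: on WHITE (2,5): turn R to S, flip to black, move to (3,5). |black|=7
Step 16: on WHITE (3,5): turn R to W, flip to black, move to (3,4). |black|=8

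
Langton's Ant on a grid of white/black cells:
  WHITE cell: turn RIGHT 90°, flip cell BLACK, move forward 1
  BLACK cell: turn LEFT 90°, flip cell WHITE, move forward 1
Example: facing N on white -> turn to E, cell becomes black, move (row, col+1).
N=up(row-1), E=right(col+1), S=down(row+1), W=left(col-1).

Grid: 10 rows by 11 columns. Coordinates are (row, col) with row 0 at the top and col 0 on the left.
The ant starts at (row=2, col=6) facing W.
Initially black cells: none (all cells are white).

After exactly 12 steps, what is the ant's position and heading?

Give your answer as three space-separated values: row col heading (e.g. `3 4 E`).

Step 1: on WHITE (2,6): turn R to N, flip to black, move to (1,6). |black|=1
Step 2: on WHITE (1,6): turn R to E, flip to black, move to (1,7). |black|=2
Step 3: on WHITE (1,7): turn R to S, flip to black, move to (2,7). |black|=3
Step 4: on WHITE (2,7): turn R to W, flip to black, move to (2,6). |black|=4
Step 5: on BLACK (2,6): turn L to S, flip to white, move to (3,6). |black|=3
Step 6: on WHITE (3,6): turn R to W, flip to black, move to (3,5). |black|=4
Step 7: on WHITE (3,5): turn R to N, flip to black, move to (2,5). |black|=5
Step 8: on WHITE (2,5): turn R to E, flip to black, move to (2,6). |black|=6
Step 9: on WHITE (2,6): turn R to S, flip to black, move to (3,6). |black|=7
Step 10: on BLACK (3,6): turn L to E, flip to white, move to (3,7). |black|=6
Step 11: on WHITE (3,7): turn R to S, flip to black, move to (4,7). |black|=7
Step 12: on WHITE (4,7): turn R to W, flip to black, move to (4,6). |black|=8

Answer: 4 6 W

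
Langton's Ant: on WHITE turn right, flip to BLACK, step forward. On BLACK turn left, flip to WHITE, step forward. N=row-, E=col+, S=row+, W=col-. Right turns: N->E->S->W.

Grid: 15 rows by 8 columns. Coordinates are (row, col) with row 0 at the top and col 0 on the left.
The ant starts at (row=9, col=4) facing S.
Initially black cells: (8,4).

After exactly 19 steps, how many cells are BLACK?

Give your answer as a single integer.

Step 1: on WHITE (9,4): turn R to W, flip to black, move to (9,3). |black|=2
Step 2: on WHITE (9,3): turn R to N, flip to black, move to (8,3). |black|=3
Step 3: on WHITE (8,3): turn R to E, flip to black, move to (8,4). |black|=4
Step 4: on BLACK (8,4): turn L to N, flip to white, move to (7,4). |black|=3
Step 5: on WHITE (7,4): turn R to E, flip to black, move to (7,5). |black|=4
Step 6: on WHITE (7,5): turn R to S, flip to black, move to (8,5). |black|=5
Step 7: on WHITE (8,5): turn R to W, flip to black, move to (8,4). |black|=6
Step 8: on WHITE (8,4): turn R to N, flip to black, move to (7,4). |black|=7
Step 9: on BLACK (7,4): turn L to W, flip to white, move to (7,3). |black|=6
Step 10: on WHITE (7,3): turn R to N, flip to black, move to (6,3). |black|=7
Step 11: on WHITE (6,3): turn R to E, flip to black, move to (6,4). |black|=8
Step 12: on WHITE (6,4): turn R to S, flip to black, move to (7,4). |black|=9
Step 13: on WHITE (7,4): turn R to W, flip to black, move to (7,3). |black|=10
Step 14: on BLACK (7,3): turn L to S, flip to white, move to (8,3). |black|=9
Step 15: on BLACK (8,3): turn L to E, flip to white, move to (8,4). |black|=8
Step 16: on BLACK (8,4): turn L to N, flip to white, move to (7,4). |black|=7
Step 17: on BLACK (7,4): turn L to W, flip to white, move to (7,3). |black|=6
Step 18: on WHITE (7,3): turn R to N, flip to black, move to (6,3). |black|=7
Step 19: on BLACK (6,3): turn L to W, flip to white, move to (6,2). |black|=6

Answer: 6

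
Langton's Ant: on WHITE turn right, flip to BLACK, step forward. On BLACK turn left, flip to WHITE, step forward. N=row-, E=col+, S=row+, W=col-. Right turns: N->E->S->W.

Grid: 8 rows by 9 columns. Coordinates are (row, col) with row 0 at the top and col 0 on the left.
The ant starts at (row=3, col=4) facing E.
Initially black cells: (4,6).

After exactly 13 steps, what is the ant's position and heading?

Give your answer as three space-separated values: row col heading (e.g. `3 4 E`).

Answer: 2 4 S

Derivation:
Step 1: on WHITE (3,4): turn R to S, flip to black, move to (4,4). |black|=2
Step 2: on WHITE (4,4): turn R to W, flip to black, move to (4,3). |black|=3
Step 3: on WHITE (4,3): turn R to N, flip to black, move to (3,3). |black|=4
Step 4: on WHITE (3,3): turn R to E, flip to black, move to (3,4). |black|=5
Step 5: on BLACK (3,4): turn L to N, flip to white, move to (2,4). |black|=4
Step 6: on WHITE (2,4): turn R to E, flip to black, move to (2,5). |black|=5
Step 7: on WHITE (2,5): turn R to S, flip to black, move to (3,5). |black|=6
Step 8: on WHITE (3,5): turn R to W, flip to black, move to (3,4). |black|=7
Step 9: on WHITE (3,4): turn R to N, flip to black, move to (2,4). |black|=8
Step 10: on BLACK (2,4): turn L to W, flip to white, move to (2,3). |black|=7
Step 11: on WHITE (2,3): turn R to N, flip to black, move to (1,3). |black|=8
Step 12: on WHITE (1,3): turn R to E, flip to black, move to (1,4). |black|=9
Step 13: on WHITE (1,4): turn R to S, flip to black, move to (2,4). |black|=10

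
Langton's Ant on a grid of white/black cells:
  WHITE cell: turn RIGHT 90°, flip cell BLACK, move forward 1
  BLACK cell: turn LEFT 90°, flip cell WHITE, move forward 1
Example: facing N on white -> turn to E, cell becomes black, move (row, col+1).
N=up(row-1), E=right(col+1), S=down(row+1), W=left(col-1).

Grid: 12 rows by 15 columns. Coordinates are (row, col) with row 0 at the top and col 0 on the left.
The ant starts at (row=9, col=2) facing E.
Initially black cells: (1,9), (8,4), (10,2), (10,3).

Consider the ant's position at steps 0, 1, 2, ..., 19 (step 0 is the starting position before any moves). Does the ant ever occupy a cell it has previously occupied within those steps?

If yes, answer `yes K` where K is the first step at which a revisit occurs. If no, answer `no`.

Answer: yes 6

Derivation:
Step 1: on WHITE (9,2): turn R to S, flip to black, move to (10,2). |black|=5 — new cell
Step 2: on BLACK (10,2): turn L to E, flip to white, move to (10,3). |black|=4 — new cell
Step 3: on BLACK (10,3): turn L to N, flip to white, move to (9,3). |black|=3 — new cell
Step 4: on WHITE (9,3): turn R to E, flip to black, move to (9,4). |black|=4 — new cell
Step 5: on WHITE (9,4): turn R to S, flip to black, move to (10,4). |black|=5 — new cell
Step 6: on WHITE (10,4): turn R to W, flip to black, move to (10,3). |black|=6 — REVISIT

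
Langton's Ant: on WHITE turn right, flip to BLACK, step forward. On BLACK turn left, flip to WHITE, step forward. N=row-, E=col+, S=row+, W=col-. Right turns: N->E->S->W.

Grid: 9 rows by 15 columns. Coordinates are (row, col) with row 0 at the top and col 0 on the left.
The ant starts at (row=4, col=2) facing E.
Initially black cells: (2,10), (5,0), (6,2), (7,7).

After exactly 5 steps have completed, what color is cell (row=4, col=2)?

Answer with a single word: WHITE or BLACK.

Step 1: on WHITE (4,2): turn R to S, flip to black, move to (5,2). |black|=5
Step 2: on WHITE (5,2): turn R to W, flip to black, move to (5,1). |black|=6
Step 3: on WHITE (5,1): turn R to N, flip to black, move to (4,1). |black|=7
Step 4: on WHITE (4,1): turn R to E, flip to black, move to (4,2). |black|=8
Step 5: on BLACK (4,2): turn L to N, flip to white, move to (3,2). |black|=7

Answer: WHITE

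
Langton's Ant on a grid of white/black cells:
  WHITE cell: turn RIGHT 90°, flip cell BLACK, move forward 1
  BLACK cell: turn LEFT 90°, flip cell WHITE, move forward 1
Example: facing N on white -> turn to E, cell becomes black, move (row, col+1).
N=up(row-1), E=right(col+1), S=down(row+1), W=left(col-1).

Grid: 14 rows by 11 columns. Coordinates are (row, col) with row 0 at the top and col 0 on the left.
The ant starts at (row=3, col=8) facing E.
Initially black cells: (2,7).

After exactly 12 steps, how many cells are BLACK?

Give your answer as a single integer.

Step 1: on WHITE (3,8): turn R to S, flip to black, move to (4,8). |black|=2
Step 2: on WHITE (4,8): turn R to W, flip to black, move to (4,7). |black|=3
Step 3: on WHITE (4,7): turn R to N, flip to black, move to (3,7). |black|=4
Step 4: on WHITE (3,7): turn R to E, flip to black, move to (3,8). |black|=5
Step 5: on BLACK (3,8): turn L to N, flip to white, move to (2,8). |black|=4
Step 6: on WHITE (2,8): turn R to E, flip to black, move to (2,9). |black|=5
Step 7: on WHITE (2,9): turn R to S, flip to black, move to (3,9). |black|=6
Step 8: on WHITE (3,9): turn R to W, flip to black, move to (3,8). |black|=7
Step 9: on WHITE (3,8): turn R to N, flip to black, move to (2,8). |black|=8
Step 10: on BLACK (2,8): turn L to W, flip to white, move to (2,7). |black|=7
Step 11: on BLACK (2,7): turn L to S, flip to white, move to (3,7). |black|=6
Step 12: on BLACK (3,7): turn L to E, flip to white, move to (3,8). |black|=5

Answer: 5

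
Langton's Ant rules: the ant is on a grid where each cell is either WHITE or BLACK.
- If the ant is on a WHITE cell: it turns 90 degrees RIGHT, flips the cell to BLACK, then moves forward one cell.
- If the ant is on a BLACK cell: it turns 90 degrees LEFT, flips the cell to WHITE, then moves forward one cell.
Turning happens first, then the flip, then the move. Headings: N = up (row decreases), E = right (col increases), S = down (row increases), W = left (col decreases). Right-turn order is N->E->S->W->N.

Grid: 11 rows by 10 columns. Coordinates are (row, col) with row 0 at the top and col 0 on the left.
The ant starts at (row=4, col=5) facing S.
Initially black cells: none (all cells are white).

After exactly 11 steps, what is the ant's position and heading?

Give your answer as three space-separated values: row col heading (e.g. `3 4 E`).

Step 1: on WHITE (4,5): turn R to W, flip to black, move to (4,4). |black|=1
Step 2: on WHITE (4,4): turn R to N, flip to black, move to (3,4). |black|=2
Step 3: on WHITE (3,4): turn R to E, flip to black, move to (3,5). |black|=3
Step 4: on WHITE (3,5): turn R to S, flip to black, move to (4,5). |black|=4
Step 5: on BLACK (4,5): turn L to E, flip to white, move to (4,6). |black|=3
Step 6: on WHITE (4,6): turn R to S, flip to black, move to (5,6). |black|=4
Step 7: on WHITE (5,6): turn R to W, flip to black, move to (5,5). |black|=5
Step 8: on WHITE (5,5): turn R to N, flip to black, move to (4,5). |black|=6
Step 9: on WHITE (4,5): turn R to E, flip to black, move to (4,6). |black|=7
Step 10: on BLACK (4,6): turn L to N, flip to white, move to (3,6). |black|=6
Step 11: on WHITE (3,6): turn R to E, flip to black, move to (3,7). |black|=7

Answer: 3 7 E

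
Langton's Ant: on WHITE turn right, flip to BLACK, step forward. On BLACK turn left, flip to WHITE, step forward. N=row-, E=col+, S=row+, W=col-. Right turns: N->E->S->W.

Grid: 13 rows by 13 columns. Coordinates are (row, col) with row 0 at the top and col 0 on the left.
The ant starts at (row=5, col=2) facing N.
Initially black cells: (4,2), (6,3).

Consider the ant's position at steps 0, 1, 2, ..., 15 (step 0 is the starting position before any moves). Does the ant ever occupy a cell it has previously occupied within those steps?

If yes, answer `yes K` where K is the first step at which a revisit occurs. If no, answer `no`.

Step 1: on WHITE (5,2): turn R to E, flip to black, move to (5,3). |black|=3 — new cell
Step 2: on WHITE (5,3): turn R to S, flip to black, move to (6,3). |black|=4 — new cell
Step 3: on BLACK (6,3): turn L to E, flip to white, move to (6,4). |black|=3 — new cell
Step 4: on WHITE (6,4): turn R to S, flip to black, move to (7,4). |black|=4 — new cell
Step 5: on WHITE (7,4): turn R to W, flip to black, move to (7,3). |black|=5 — new cell
Step 6: on WHITE (7,3): turn R to N, flip to black, move to (6,3). |black|=6 — REVISIT

Answer: yes 6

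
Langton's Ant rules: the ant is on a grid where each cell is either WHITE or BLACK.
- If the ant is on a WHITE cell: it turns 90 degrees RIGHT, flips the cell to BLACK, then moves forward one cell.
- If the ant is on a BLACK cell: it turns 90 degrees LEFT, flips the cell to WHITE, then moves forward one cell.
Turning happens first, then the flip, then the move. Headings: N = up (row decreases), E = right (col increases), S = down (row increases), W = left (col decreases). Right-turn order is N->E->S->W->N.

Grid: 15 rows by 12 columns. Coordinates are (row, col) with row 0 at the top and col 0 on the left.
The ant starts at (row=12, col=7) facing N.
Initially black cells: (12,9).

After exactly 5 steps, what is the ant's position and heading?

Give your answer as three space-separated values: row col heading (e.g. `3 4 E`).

Answer: 12 6 W

Derivation:
Step 1: on WHITE (12,7): turn R to E, flip to black, move to (12,8). |black|=2
Step 2: on WHITE (12,8): turn R to S, flip to black, move to (13,8). |black|=3
Step 3: on WHITE (13,8): turn R to W, flip to black, move to (13,7). |black|=4
Step 4: on WHITE (13,7): turn R to N, flip to black, move to (12,7). |black|=5
Step 5: on BLACK (12,7): turn L to W, flip to white, move to (12,6). |black|=4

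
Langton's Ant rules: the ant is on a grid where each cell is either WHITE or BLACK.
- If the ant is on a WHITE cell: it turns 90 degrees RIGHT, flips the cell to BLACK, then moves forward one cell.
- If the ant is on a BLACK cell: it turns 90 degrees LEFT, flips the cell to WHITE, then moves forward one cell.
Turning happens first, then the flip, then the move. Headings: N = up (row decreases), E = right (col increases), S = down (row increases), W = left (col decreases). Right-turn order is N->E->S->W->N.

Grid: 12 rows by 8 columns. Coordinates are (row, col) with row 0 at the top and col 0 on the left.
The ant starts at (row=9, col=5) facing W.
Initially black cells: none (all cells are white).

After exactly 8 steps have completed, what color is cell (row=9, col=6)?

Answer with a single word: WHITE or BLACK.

Answer: BLACK

Derivation:
Step 1: on WHITE (9,5): turn R to N, flip to black, move to (8,5). |black|=1
Step 2: on WHITE (8,5): turn R to E, flip to black, move to (8,6). |black|=2
Step 3: on WHITE (8,6): turn R to S, flip to black, move to (9,6). |black|=3
Step 4: on WHITE (9,6): turn R to W, flip to black, move to (9,5). |black|=4
Step 5: on BLACK (9,5): turn L to S, flip to white, move to (10,5). |black|=3
Step 6: on WHITE (10,5): turn R to W, flip to black, move to (10,4). |black|=4
Step 7: on WHITE (10,4): turn R to N, flip to black, move to (9,4). |black|=5
Step 8: on WHITE (9,4): turn R to E, flip to black, move to (9,5). |black|=6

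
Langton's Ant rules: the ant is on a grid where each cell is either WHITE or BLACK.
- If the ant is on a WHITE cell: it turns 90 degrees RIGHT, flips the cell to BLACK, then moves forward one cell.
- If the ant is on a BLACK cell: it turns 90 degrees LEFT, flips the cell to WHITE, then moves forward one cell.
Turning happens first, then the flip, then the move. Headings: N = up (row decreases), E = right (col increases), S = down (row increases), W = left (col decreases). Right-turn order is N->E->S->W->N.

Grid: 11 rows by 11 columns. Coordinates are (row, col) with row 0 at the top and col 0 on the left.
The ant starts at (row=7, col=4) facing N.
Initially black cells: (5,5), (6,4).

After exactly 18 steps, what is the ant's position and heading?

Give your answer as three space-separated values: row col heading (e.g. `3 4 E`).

Step 1: on WHITE (7,4): turn R to E, flip to black, move to (7,5). |black|=3
Step 2: on WHITE (7,5): turn R to S, flip to black, move to (8,5). |black|=4
Step 3: on WHITE (8,5): turn R to W, flip to black, move to (8,4). |black|=5
Step 4: on WHITE (8,4): turn R to N, flip to black, move to (7,4). |black|=6
Step 5: on BLACK (7,4): turn L to W, flip to white, move to (7,3). |black|=5
Step 6: on WHITE (7,3): turn R to N, flip to black, move to (6,3). |black|=6
Step 7: on WHITE (6,3): turn R to E, flip to black, move to (6,4). |black|=7
Step 8: on BLACK (6,4): turn L to N, flip to white, move to (5,4). |black|=6
Step 9: on WHITE (5,4): turn R to E, flip to black, move to (5,5). |black|=7
Step 10: on BLACK (5,5): turn L to N, flip to white, move to (4,5). |black|=6
Step 11: on WHITE (4,5): turn R to E, flip to black, move to (4,6). |black|=7
Step 12: on WHITE (4,6): turn R to S, flip to black, move to (5,6). |black|=8
Step 13: on WHITE (5,6): turn R to W, flip to black, move to (5,5). |black|=9
Step 14: on WHITE (5,5): turn R to N, flip to black, move to (4,5). |black|=10
Step 15: on BLACK (4,5): turn L to W, flip to white, move to (4,4). |black|=9
Step 16: on WHITE (4,4): turn R to N, flip to black, move to (3,4). |black|=10
Step 17: on WHITE (3,4): turn R to E, flip to black, move to (3,5). |black|=11
Step 18: on WHITE (3,5): turn R to S, flip to black, move to (4,5). |black|=12

Answer: 4 5 S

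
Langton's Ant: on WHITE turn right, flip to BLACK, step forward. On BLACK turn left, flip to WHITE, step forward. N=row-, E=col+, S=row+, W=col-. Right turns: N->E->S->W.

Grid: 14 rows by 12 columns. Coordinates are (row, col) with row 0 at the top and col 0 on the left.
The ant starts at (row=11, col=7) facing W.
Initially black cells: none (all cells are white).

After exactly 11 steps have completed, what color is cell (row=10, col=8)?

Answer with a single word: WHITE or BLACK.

Step 1: on WHITE (11,7): turn R to N, flip to black, move to (10,7). |black|=1
Step 2: on WHITE (10,7): turn R to E, flip to black, move to (10,8). |black|=2
Step 3: on WHITE (10,8): turn R to S, flip to black, move to (11,8). |black|=3
Step 4: on WHITE (11,8): turn R to W, flip to black, move to (11,7). |black|=4
Step 5: on BLACK (11,7): turn L to S, flip to white, move to (12,7). |black|=3
Step 6: on WHITE (12,7): turn R to W, flip to black, move to (12,6). |black|=4
Step 7: on WHITE (12,6): turn R to N, flip to black, move to (11,6). |black|=5
Step 8: on WHITE (11,6): turn R to E, flip to black, move to (11,7). |black|=6
Step 9: on WHITE (11,7): turn R to S, flip to black, move to (12,7). |black|=7
Step 10: on BLACK (12,7): turn L to E, flip to white, move to (12,8). |black|=6
Step 11: on WHITE (12,8): turn R to S, flip to black, move to (13,8). |black|=7

Answer: BLACK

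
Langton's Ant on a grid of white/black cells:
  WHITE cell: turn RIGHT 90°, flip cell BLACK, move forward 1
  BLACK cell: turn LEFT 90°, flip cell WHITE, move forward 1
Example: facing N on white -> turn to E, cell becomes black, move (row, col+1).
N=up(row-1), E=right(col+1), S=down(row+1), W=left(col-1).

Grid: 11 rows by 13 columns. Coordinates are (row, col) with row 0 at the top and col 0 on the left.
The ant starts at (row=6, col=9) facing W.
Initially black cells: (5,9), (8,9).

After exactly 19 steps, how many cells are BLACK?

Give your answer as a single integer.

Step 1: on WHITE (6,9): turn R to N, flip to black, move to (5,9). |black|=3
Step 2: on BLACK (5,9): turn L to W, flip to white, move to (5,8). |black|=2
Step 3: on WHITE (5,8): turn R to N, flip to black, move to (4,8). |black|=3
Step 4: on WHITE (4,8): turn R to E, flip to black, move to (4,9). |black|=4
Step 5: on WHITE (4,9): turn R to S, flip to black, move to (5,9). |black|=5
Step 6: on WHITE (5,9): turn R to W, flip to black, move to (5,8). |black|=6
Step 7: on BLACK (5,8): turn L to S, flip to white, move to (6,8). |black|=5
Step 8: on WHITE (6,8): turn R to W, flip to black, move to (6,7). |black|=6
Step 9: on WHITE (6,7): turn R to N, flip to black, move to (5,7). |black|=7
Step 10: on WHITE (5,7): turn R to E, flip to black, move to (5,8). |black|=8
Step 11: on WHITE (5,8): turn R to S, flip to black, move to (6,8). |black|=9
Step 12: on BLACK (6,8): turn L to E, flip to white, move to (6,9). |black|=8
Step 13: on BLACK (6,9): turn L to N, flip to white, move to (5,9). |black|=7
Step 14: on BLACK (5,9): turn L to W, flip to white, move to (5,8). |black|=6
Step 15: on BLACK (5,8): turn L to S, flip to white, move to (6,8). |black|=5
Step 16: on WHITE (6,8): turn R to W, flip to black, move to (6,7). |black|=6
Step 17: on BLACK (6,7): turn L to S, flip to white, move to (7,7). |black|=5
Step 18: on WHITE (7,7): turn R to W, flip to black, move to (7,6). |black|=6
Step 19: on WHITE (7,6): turn R to N, flip to black, move to (6,6). |black|=7

Answer: 7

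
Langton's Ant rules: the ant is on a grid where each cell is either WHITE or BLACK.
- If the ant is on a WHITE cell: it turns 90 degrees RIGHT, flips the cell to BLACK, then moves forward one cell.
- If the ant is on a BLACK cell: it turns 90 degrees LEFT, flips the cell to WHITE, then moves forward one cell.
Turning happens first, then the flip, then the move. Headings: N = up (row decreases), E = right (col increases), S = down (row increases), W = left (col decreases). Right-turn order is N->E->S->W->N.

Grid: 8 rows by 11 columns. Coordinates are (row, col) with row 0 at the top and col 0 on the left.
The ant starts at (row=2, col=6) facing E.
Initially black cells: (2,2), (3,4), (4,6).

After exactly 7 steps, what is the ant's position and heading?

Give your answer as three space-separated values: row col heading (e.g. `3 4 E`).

Answer: 2 7 S

Derivation:
Step 1: on WHITE (2,6): turn R to S, flip to black, move to (3,6). |black|=4
Step 2: on WHITE (3,6): turn R to W, flip to black, move to (3,5). |black|=5
Step 3: on WHITE (3,5): turn R to N, flip to black, move to (2,5). |black|=6
Step 4: on WHITE (2,5): turn R to E, flip to black, move to (2,6). |black|=7
Step 5: on BLACK (2,6): turn L to N, flip to white, move to (1,6). |black|=6
Step 6: on WHITE (1,6): turn R to E, flip to black, move to (1,7). |black|=7
Step 7: on WHITE (1,7): turn R to S, flip to black, move to (2,7). |black|=8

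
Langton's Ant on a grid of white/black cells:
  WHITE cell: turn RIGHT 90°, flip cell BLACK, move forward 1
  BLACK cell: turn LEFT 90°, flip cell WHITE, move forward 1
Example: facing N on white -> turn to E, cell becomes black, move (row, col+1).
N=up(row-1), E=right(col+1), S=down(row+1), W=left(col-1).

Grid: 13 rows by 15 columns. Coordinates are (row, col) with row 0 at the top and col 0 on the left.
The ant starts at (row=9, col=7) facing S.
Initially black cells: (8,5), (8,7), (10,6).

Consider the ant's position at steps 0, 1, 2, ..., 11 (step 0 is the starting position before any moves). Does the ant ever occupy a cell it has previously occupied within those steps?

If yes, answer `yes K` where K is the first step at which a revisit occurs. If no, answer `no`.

Answer: yes 7

Derivation:
Step 1: on WHITE (9,7): turn R to W, flip to black, move to (9,6). |black|=4 — new cell
Step 2: on WHITE (9,6): turn R to N, flip to black, move to (8,6). |black|=5 — new cell
Step 3: on WHITE (8,6): turn R to E, flip to black, move to (8,7). |black|=6 — new cell
Step 4: on BLACK (8,7): turn L to N, flip to white, move to (7,7). |black|=5 — new cell
Step 5: on WHITE (7,7): turn R to E, flip to black, move to (7,8). |black|=6 — new cell
Step 6: on WHITE (7,8): turn R to S, flip to black, move to (8,8). |black|=7 — new cell
Step 7: on WHITE (8,8): turn R to W, flip to black, move to (8,7). |black|=8 — REVISIT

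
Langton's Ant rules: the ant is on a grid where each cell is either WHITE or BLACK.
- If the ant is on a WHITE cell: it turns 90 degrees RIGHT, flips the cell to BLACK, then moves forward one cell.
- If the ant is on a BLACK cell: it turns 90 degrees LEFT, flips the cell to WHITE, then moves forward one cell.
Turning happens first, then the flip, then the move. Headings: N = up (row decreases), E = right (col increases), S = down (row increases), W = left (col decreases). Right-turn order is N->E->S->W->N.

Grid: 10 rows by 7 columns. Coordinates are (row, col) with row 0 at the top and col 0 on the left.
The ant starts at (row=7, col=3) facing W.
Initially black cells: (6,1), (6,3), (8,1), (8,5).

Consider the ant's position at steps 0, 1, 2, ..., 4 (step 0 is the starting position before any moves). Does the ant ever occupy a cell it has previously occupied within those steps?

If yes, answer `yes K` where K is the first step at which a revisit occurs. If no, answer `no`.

Answer: no

Derivation:
Step 1: on WHITE (7,3): turn R to N, flip to black, move to (6,3). |black|=5 — new cell
Step 2: on BLACK (6,3): turn L to W, flip to white, move to (6,2). |black|=4 — new cell
Step 3: on WHITE (6,2): turn R to N, flip to black, move to (5,2). |black|=5 — new cell
Step 4: on WHITE (5,2): turn R to E, flip to black, move to (5,3). |black|=6 — new cell
No revisit within 4 steps.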